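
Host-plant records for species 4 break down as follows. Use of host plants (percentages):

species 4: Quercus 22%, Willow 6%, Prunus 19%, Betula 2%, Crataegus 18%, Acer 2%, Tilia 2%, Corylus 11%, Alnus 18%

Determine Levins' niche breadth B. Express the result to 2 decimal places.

Convert percentages to proportions (divide by 100).
Σpᵢ² = 0.22² + 0.06² + 0.19² + 0.02² + 0.18² + 0.02² + 0.02² + 0.11² + 0.18² = 0.0484 + 0.0036 + 0.0361 + 0.0004 + 0.0324 + 0.0004 + 0.0004 + 0.0121 + 0.0324 = 0.1662
B = 1 / 0.1662 = 6.0168

6.02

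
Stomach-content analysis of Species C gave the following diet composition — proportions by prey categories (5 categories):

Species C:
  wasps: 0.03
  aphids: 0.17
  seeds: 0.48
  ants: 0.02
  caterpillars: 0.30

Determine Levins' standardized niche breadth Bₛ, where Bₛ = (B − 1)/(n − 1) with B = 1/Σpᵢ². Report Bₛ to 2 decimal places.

0.46

Σpᵢ² = 0.03² + 0.17² + 0.48² + 0.02² + 0.30² = 0.0009 + 0.0289 + 0.2304 + 0.0004 + 0.0900 = 0.3506
B = 1 / 0.3506 = 2.8523
Bₛ = (B − 1)/(n − 1) = (2.8523 − 1)/(5 − 1) = 1.8523/4 = 0.4631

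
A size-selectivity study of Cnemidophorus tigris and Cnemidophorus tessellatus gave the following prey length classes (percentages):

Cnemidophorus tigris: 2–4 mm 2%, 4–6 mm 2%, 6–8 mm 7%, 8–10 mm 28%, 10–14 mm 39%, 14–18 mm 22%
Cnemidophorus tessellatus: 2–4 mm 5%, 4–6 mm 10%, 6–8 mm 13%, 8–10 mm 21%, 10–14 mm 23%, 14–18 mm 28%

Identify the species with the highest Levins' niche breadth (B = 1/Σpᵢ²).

Convert percentages to proportions (divide by 100).
Σp_tigrᵢ² = 0.02² + 0.02² + 0.07² + 0.28² + 0.39² + 0.22² = 0.0004 + 0.0004 + 0.0049 + 0.0784 + 0.1521 + 0.0484 = 0.2846
B_tigr = 1 / 0.2846 = 3.5137
Σp_tessᵢ² = 0.05² + 0.10² + 0.13² + 0.21² + 0.23² + 0.28² = 0.0025 + 0.0100 + 0.0169 + 0.0441 + 0.0529 + 0.0784 = 0.2048
B_tess = 1 / 0.2048 = 4.8828
Highest B → broadest niche (most generalist): Cnemidophorus tessellatus (B = 4.88).

Cnemidophorus tessellatus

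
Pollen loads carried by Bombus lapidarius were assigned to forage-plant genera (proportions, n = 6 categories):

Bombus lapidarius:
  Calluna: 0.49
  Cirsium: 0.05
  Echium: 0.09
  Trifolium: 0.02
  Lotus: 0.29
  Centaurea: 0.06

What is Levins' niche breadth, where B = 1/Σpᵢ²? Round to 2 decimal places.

Σpᵢ² = 0.49² + 0.05² + 0.09² + 0.02² + 0.29² + 0.06² = 0.2401 + 0.0025 + 0.0081 + 0.0004 + 0.0841 + 0.0036 = 0.3388
B = 1 / 0.3388 = 2.9516

2.95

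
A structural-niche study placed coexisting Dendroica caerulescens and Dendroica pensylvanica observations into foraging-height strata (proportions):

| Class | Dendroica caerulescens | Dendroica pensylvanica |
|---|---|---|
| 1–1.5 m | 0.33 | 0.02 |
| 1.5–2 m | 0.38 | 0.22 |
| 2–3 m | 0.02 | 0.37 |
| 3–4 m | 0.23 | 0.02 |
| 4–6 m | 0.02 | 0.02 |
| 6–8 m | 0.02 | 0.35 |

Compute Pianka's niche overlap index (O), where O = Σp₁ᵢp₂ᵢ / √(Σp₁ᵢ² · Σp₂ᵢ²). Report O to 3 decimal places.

0.356

Σ p₁ᵢp₂ᵢ = 0.0066 + 0.0836 + 0.0074 + 0.0046 + 0.0004 + 0.0070 = 0.1096
Σp_1ᵢ² = 0.33² + 0.38² + 0.02² + 0.23² + 0.02² + 0.02² = 0.1089 + 0.1444 + 0.0004 + 0.0529 + 0.0004 + 0.0004 = 0.3074
Σp_2ᵢ² = 0.02² + 0.22² + 0.37² + 0.02² + 0.02² + 0.35² = 0.0004 + 0.0484 + 0.1369 + 0.0004 + 0.0004 + 0.1225 = 0.3090
O = 0.1096 / √(0.3074 × 0.3090) = 0.1096 / 0.308199 = 0.35561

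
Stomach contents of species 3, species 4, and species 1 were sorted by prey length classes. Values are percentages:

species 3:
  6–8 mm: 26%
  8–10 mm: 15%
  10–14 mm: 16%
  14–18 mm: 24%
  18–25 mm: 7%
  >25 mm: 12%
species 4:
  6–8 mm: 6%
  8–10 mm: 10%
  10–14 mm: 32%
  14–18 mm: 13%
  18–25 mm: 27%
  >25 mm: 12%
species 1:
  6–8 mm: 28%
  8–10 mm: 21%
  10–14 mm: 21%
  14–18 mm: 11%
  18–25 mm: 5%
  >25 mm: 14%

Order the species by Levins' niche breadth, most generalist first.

species 3 > species 1 > species 4

Convert percentages to proportions (divide by 100).
Σp_3ᵢ² = 0.26² + 0.15² + 0.16² + 0.24² + 0.07² + 0.12² = 0.0676 + 0.0225 + 0.0256 + 0.0576 + 0.0049 + 0.0144 = 0.1926
B_3 = 1 / 0.1926 = 5.1921
Σp_4ᵢ² = 0.06² + 0.10² + 0.32² + 0.13² + 0.27² + 0.12² = 0.0036 + 0.0100 + 0.1024 + 0.0169 + 0.0729 + 0.0144 = 0.2202
B_4 = 1 / 0.2202 = 4.5413
Σp_1ᵢ² = 0.28² + 0.21² + 0.21² + 0.11² + 0.05² + 0.14² = 0.0784 + 0.0441 + 0.0441 + 0.0121 + 0.0025 + 0.0196 = 0.2008
B_1 = 1 / 0.2008 = 4.9801
Ranking by B (broadest → narrowest): species 3 (5.19) > species 1 (4.98) > species 4 (4.54)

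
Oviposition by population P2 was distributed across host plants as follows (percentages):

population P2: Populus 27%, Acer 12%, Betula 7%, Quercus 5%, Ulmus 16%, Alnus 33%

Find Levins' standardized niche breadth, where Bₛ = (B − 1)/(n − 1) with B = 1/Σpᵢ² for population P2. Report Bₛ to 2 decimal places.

Convert percentages to proportions (divide by 100).
Σpᵢ² = 0.27² + 0.12² + 0.07² + 0.05² + 0.16² + 0.33² = 0.0729 + 0.0144 + 0.0049 + 0.0025 + 0.0256 + 0.1089 = 0.2292
B = 1 / 0.2292 = 4.3630
Bₛ = (B − 1)/(n − 1) = (4.3630 − 1)/(6 − 1) = 3.3630/5 = 0.6726

0.67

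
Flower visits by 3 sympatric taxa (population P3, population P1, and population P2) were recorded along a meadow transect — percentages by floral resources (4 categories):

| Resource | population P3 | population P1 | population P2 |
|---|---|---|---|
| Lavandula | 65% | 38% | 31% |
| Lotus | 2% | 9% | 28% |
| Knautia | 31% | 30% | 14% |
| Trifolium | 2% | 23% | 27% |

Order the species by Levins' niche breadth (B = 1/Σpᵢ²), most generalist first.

population P2 > population P1 > population P3

Convert percentages to proportions (divide by 100).
Σp_P3ᵢ² = 0.65² + 0.02² + 0.31² + 0.02² = 0.4225 + 0.0004 + 0.0961 + 0.0004 = 0.5194
B_P3 = 1 / 0.5194 = 1.9253
Σp_P1ᵢ² = 0.38² + 0.09² + 0.30² + 0.23² = 0.1444 + 0.0081 + 0.0900 + 0.0529 = 0.2954
B_P1 = 1 / 0.2954 = 3.3852
Σp_P2ᵢ² = 0.31² + 0.28² + 0.14² + 0.27² = 0.0961 + 0.0784 + 0.0196 + 0.0729 = 0.2670
B_P2 = 1 / 0.2670 = 3.7453
Ranking by B (broadest → narrowest): population P2 (3.75) > population P1 (3.39) > population P3 (1.93)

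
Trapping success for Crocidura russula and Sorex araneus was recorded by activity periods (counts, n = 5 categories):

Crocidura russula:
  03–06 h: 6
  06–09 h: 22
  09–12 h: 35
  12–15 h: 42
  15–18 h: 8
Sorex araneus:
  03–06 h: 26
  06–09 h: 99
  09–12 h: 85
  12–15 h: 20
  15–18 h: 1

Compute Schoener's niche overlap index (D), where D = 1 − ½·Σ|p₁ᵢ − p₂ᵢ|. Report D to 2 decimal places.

Proportions for Crocidura russula (n=113): 6/113=0.0531, 22/113=0.1947, 35/113=0.3097, 42/113=0.3717, 8/113=0.0708
Proportions for Sorex araneus (n=231): 26/231=0.1126, 99/231=0.4286, 85/231=0.3680, 20/231=0.0866, 1/231=0.0043
Σ|p₁ᵢ − p₂ᵢ| = 0.0595 + 0.2339 + 0.0583 + 0.2851 + 0.0665 = 0.7033
D = 1 − ½ × 0.7033 = 1 − 0.35165 = 0.64835

0.65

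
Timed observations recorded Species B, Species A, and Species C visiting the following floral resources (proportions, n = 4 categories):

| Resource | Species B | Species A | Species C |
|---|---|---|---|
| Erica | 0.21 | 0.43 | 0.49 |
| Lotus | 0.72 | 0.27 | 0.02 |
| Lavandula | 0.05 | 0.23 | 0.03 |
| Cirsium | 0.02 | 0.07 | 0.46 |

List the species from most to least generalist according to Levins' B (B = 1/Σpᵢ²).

Σp_Bᵢ² = 0.21² + 0.72² + 0.05² + 0.02² = 0.0441 + 0.5184 + 0.0025 + 0.0004 = 0.5654
B_B = 1 / 0.5654 = 1.7687
Σp_Aᵢ² = 0.43² + 0.27² + 0.23² + 0.07² = 0.1849 + 0.0729 + 0.0529 + 0.0049 = 0.3156
B_A = 1 / 0.3156 = 3.1686
Σp_Cᵢ² = 0.49² + 0.02² + 0.03² + 0.46² = 0.2401 + 0.0004 + 0.0009 + 0.2116 = 0.4530
B_C = 1 / 0.4530 = 2.2075
Ranking by B (broadest → narrowest): Species A (3.17) > Species C (2.21) > Species B (1.77)

Species A > Species C > Species B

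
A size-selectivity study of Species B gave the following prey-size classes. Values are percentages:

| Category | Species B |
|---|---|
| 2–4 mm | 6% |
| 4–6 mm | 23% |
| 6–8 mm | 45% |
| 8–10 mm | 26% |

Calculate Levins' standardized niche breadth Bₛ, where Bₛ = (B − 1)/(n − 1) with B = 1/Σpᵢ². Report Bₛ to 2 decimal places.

0.69

Convert percentages to proportions (divide by 100).
Σpᵢ² = 0.06² + 0.23² + 0.45² + 0.26² = 0.0036 + 0.0529 + 0.2025 + 0.0676 = 0.3266
B = 1 / 0.3266 = 3.0618
Bₛ = (B − 1)/(n − 1) = (3.0618 − 1)/(4 − 1) = 2.0618/3 = 0.6873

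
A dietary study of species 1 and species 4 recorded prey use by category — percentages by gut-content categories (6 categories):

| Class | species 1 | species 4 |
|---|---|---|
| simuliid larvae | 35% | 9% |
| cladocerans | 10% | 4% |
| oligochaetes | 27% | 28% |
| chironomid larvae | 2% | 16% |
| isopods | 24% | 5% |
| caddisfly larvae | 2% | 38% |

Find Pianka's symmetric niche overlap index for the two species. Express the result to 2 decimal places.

0.51

Convert percentages to proportions (divide by 100).
Σ p₁ᵢp₂ᵢ = 0.0315 + 0.0040 + 0.0756 + 0.0032 + 0.0120 + 0.0076 = 0.1339
Σp_1ᵢ² = 0.35² + 0.10² + 0.27² + 0.02² + 0.24² + 0.02² = 0.1225 + 0.0100 + 0.0729 + 0.0004 + 0.0576 + 0.0004 = 0.2638
Σp_2ᵢ² = 0.09² + 0.04² + 0.28² + 0.16² + 0.05² + 0.38² = 0.0081 + 0.0016 + 0.0784 + 0.0256 + 0.0025 + 0.1444 = 0.2606
O = 0.1339 / √(0.2638 × 0.2606) = 0.1339 / 0.26220 = 0.5107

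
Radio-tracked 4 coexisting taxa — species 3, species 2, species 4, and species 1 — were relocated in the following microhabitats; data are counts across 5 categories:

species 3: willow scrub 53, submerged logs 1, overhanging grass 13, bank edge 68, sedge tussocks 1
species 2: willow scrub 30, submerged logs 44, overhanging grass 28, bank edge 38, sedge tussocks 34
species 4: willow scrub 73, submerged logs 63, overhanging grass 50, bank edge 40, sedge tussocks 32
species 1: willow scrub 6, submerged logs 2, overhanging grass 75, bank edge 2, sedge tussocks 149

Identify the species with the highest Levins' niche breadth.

Proportions for species 3 (n=136): 53/136=0.3897, 1/136=0.0074, 13/136=0.0956, 68/136=0.5000, 1/136=0.0074
Proportions for species 2 (n=174): 30/174=0.1724, 44/174=0.2529, 28/174=0.1609, 38/174=0.2184, 34/174=0.1954
Proportions for species 4 (n=258): 73/258=0.2829, 63/258=0.2442, 50/258=0.1938, 40/258=0.1550, 32/258=0.1240
Proportions for species 1 (n=234): 6/234=0.0256, 2/234=0.0085, 75/234=0.3205, 2/234=0.0085, 149/234=0.6368
Σp_3ᵢ² = 0.3897² + 0.0074² + 0.0956² + 0.5000² + 0.0074² = 0.151866 + 0.000055 + 0.009139 + 0.250000 + 0.000055 = 0.411115
B_3 = 1 / 0.411115 = 2.4324
Σp_2ᵢ² = 0.1724² + 0.2529² + 0.1609² + 0.2184² + 0.1954² = 0.029722 + 0.063958 + 0.025889 + 0.047699 + 0.038181 = 0.205449
B_2 = 1 / 0.205449 = 4.8674
Σp_4ᵢ² = 0.2829² + 0.2442² + 0.1938² + 0.1550² + 0.1240² = 0.080032 + 0.059634 + 0.037558 + 0.024025 + 0.015376 = 0.216625
B_4 = 1 / 0.216625 = 4.6163
Σp_1ᵢ² = 0.0256² + 0.0085² + 0.3205² + 0.0085² + 0.6368² = 0.000655 + 0.000072 + 0.102720 + 0.000072 + 0.405514 = 0.509033
B_1 = 1 / 0.509033 = 1.9645
Highest B → broadest niche (most generalist): species 2 (B = 4.87).

species 2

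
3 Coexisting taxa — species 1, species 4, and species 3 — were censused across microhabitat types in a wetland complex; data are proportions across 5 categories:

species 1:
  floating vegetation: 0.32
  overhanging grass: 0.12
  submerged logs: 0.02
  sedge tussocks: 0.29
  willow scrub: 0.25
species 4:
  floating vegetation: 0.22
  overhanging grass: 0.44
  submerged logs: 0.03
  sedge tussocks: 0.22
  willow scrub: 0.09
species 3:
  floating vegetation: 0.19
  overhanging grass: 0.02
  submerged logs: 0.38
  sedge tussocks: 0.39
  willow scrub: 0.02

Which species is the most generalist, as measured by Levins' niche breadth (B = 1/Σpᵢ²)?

species 1

Σp_1ᵢ² = 0.32² + 0.12² + 0.02² + 0.29² + 0.25² = 0.1024 + 0.0144 + 0.0004 + 0.0841 + 0.0625 = 0.2638
B_1 = 1 / 0.2638 = 3.7908
Σp_4ᵢ² = 0.22² + 0.44² + 0.03² + 0.22² + 0.09² = 0.0484 + 0.1936 + 0.0009 + 0.0484 + 0.0081 = 0.2994
B_4 = 1 / 0.2994 = 3.3400
Σp_3ᵢ² = 0.19² + 0.02² + 0.38² + 0.39² + 0.02² = 0.0361 + 0.0004 + 0.1444 + 0.1521 + 0.0004 = 0.3334
B_3 = 1 / 0.3334 = 2.9994
Highest B → broadest niche (most generalist): species 1 (B = 3.79).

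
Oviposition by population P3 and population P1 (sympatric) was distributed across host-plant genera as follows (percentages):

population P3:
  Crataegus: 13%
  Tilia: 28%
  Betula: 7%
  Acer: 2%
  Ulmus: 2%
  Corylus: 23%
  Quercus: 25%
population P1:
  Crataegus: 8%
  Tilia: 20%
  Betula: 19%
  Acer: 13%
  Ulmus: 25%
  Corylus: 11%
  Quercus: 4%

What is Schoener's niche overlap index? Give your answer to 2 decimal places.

Convert percentages to proportions (divide by 100).
Σ|p₁ᵢ − p₂ᵢ| = 0.05 + 0.08 + 0.12 + 0.11 + 0.23 + 0.12 + 0.21 = 0.92
D = 1 − ½ × 0.92 = 1 − 0.460 = 0.5400

0.54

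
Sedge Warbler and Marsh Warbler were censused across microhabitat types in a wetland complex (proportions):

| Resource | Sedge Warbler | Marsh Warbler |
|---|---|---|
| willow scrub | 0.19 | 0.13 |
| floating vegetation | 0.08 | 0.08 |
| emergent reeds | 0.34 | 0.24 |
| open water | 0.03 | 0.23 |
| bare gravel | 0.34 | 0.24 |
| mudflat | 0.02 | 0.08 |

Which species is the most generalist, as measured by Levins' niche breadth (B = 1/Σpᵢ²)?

Σp_Sedgᵢ² = 0.19² + 0.08² + 0.34² + 0.03² + 0.34² + 0.02² = 0.0361 + 0.0064 + 0.1156 + 0.0009 + 0.1156 + 0.0004 = 0.2750
B_Sedg = 1 / 0.2750 = 3.6364
Σp_Marsᵢ² = 0.13² + 0.08² + 0.24² + 0.23² + 0.24² + 0.08² = 0.0169 + 0.0064 + 0.0576 + 0.0529 + 0.0576 + 0.0064 = 0.1978
B_Mars = 1 / 0.1978 = 5.0556
Highest B → broadest niche (most generalist): Marsh Warbler (B = 5.06).

Marsh Warbler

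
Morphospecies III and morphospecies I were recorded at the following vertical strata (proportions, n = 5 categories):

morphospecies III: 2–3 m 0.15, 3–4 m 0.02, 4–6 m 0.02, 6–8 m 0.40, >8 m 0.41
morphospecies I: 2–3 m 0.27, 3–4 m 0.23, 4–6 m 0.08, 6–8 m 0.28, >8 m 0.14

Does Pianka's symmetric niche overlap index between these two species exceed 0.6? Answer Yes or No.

Σ p₁ᵢp₂ᵢ = 0.0405 + 0.0046 + 0.0016 + 0.1120 + 0.0574 = 0.2161
Σp_1ᵢ² = 0.15² + 0.02² + 0.02² + 0.40² + 0.41² = 0.0225 + 0.0004 + 0.0004 + 0.1600 + 0.1681 = 0.3514
Σp_2ᵢ² = 0.27² + 0.23² + 0.08² + 0.28² + 0.14² = 0.0729 + 0.0529 + 0.0064 + 0.0784 + 0.0196 = 0.2302
O = 0.2161 / √(0.3514 × 0.2302) = 0.2161 / 0.28442 = 0.7598
O = 0.7598 > 0.6 → Yes.

Yes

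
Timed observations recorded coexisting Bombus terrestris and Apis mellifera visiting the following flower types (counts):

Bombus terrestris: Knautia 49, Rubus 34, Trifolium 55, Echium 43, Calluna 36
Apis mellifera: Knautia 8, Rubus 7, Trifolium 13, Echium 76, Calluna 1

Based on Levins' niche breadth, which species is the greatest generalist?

Bombus terrestris

Proportions for Bombus terrestris (n=217): 49/217=0.2258, 34/217=0.1567, 55/217=0.2535, 43/217=0.1982, 36/217=0.1659
Proportions for Apis mellifera (n=105): 8/105=0.0762, 7/105=0.0667, 13/105=0.1238, 76/105=0.7238, 1/105=0.0095
Σp_terrᵢ² = 0.2258² + 0.1567² + 0.2535² + 0.1982² + 0.1659² = 0.050986 + 0.024555 + 0.064262 + 0.039283 + 0.027523 = 0.206609
B_terr = 1 / 0.206609 = 4.8401
Σp_mellᵢ² = 0.0762² + 0.0667² + 0.1238² + 0.7238² + 0.0095² = 0.005806 + 0.004449 + 0.015326 + 0.523886 + 0.000090 = 0.549557
B_mell = 1 / 0.549557 = 1.8196
Highest B → broadest niche (most generalist): Bombus terrestris (B = 4.84).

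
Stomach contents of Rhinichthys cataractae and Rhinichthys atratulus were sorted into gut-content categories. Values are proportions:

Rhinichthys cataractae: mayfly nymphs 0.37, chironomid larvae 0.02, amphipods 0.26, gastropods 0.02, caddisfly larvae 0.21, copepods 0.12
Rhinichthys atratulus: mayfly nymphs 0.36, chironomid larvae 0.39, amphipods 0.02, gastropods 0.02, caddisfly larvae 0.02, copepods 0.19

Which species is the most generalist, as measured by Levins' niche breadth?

Σp_cataᵢ² = 0.37² + 0.02² + 0.26² + 0.02² + 0.21² + 0.12² = 0.1369 + 0.0004 + 0.0676 + 0.0004 + 0.0441 + 0.0144 = 0.2638
B_cata = 1 / 0.2638 = 3.7908
Σp_atraᵢ² = 0.36² + 0.39² + 0.02² + 0.02² + 0.02² + 0.19² = 0.1296 + 0.1521 + 0.0004 + 0.0004 + 0.0004 + 0.0361 = 0.3190
B_atra = 1 / 0.3190 = 3.1348
Highest B → broadest niche (most generalist): Rhinichthys cataractae (B = 3.79).

Rhinichthys cataractae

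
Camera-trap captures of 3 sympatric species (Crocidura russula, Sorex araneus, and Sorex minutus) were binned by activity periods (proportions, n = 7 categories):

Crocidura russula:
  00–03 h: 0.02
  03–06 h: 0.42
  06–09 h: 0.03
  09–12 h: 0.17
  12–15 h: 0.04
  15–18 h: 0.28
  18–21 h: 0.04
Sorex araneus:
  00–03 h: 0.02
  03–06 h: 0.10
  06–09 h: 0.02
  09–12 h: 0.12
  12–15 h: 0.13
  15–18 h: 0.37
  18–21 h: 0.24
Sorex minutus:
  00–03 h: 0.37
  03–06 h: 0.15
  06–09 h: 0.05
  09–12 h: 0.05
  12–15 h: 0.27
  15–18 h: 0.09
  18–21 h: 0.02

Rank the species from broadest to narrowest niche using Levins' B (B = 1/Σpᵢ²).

Sorex araneus > Sorex minutus > Crocidura russula

Σp_russᵢ² = 0.02² + 0.42² + 0.03² + 0.17² + 0.04² + 0.28² + 0.04² = 0.0004 + 0.1764 + 0.0009 + 0.0289 + 0.0016 + 0.0784 + 0.0016 = 0.2882
B_russ = 1 / 0.2882 = 3.4698
Σp_aranᵢ² = 0.02² + 0.10² + 0.02² + 0.12² + 0.13² + 0.37² + 0.24² = 0.0004 + 0.0100 + 0.0004 + 0.0144 + 0.0169 + 0.1369 + 0.0576 = 0.2366
B_aran = 1 / 0.2366 = 4.2265
Σp_minuᵢ² = 0.37² + 0.15² + 0.05² + 0.05² + 0.27² + 0.09² + 0.02² = 0.1369 + 0.0225 + 0.0025 + 0.0025 + 0.0729 + 0.0081 + 0.0004 = 0.2458
B_minu = 1 / 0.2458 = 4.0683
Ranking by B (broadest → narrowest): Sorex araneus (4.23) > Sorex minutus (4.07) > Crocidura russula (3.47)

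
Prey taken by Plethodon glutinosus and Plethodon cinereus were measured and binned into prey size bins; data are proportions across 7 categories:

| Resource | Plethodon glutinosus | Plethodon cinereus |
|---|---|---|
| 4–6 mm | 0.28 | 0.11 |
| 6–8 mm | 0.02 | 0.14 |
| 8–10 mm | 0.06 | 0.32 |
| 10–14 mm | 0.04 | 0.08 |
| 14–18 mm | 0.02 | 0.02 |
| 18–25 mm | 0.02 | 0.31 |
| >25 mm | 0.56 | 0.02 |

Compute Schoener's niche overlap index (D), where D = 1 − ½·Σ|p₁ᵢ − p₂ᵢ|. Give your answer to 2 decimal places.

Σ|p₁ᵢ − p₂ᵢ| = 0.17 + 0.12 + 0.26 + 0.04 + 0.00 + 0.29 + 0.54 = 1.42
D = 1 − ½ × 1.42 = 1 − 0.710 = 0.2900

0.29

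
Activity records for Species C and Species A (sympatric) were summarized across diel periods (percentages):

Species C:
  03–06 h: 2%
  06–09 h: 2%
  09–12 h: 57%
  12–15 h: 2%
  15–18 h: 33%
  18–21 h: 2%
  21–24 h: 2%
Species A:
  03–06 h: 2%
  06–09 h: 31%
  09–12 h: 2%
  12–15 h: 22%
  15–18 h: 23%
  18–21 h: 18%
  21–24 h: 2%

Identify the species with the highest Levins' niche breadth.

Species A

Convert percentages to proportions (divide by 100).
Σp_Cᵢ² = 0.02² + 0.02² + 0.57² + 0.02² + 0.33² + 0.02² + 0.02² = 0.0004 + 0.0004 + 0.3249 + 0.0004 + 0.1089 + 0.0004 + 0.0004 = 0.4358
B_C = 1 / 0.4358 = 2.2946
Σp_Aᵢ² = 0.02² + 0.31² + 0.02² + 0.22² + 0.23² + 0.18² + 0.02² = 0.0004 + 0.0961 + 0.0004 + 0.0484 + 0.0529 + 0.0324 + 0.0004 = 0.2310
B_A = 1 / 0.2310 = 4.3290
Highest B → broadest niche (most generalist): Species A (B = 4.33).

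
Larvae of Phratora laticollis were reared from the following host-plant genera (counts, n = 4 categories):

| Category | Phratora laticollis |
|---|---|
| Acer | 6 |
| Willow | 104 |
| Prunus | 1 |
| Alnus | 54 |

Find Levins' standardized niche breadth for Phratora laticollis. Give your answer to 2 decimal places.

0.33

Proportions for Phratora laticollis (n=165): 6/165=0.0364, 104/165=0.6303, 1/165=0.0061, 54/165=0.3273
Σpᵢ² = 0.0364² + 0.6303² + 0.0061² + 0.3273² = 0.001325 + 0.397278 + 0.000037 + 0.107125 = 0.505765
B = 1 / 0.505765 = 1.9772
Bₛ = (B − 1)/(n − 1) = (1.9772 − 1)/(4 − 1) = 0.9772/3 = 0.3257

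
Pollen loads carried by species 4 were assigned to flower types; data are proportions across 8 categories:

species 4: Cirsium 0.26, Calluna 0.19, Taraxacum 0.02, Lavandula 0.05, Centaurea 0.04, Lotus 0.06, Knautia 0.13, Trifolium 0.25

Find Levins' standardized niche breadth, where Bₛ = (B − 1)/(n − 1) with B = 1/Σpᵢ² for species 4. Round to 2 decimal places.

0.60

Σpᵢ² = 0.26² + 0.19² + 0.02² + 0.05² + 0.04² + 0.06² + 0.13² + 0.25² = 0.0676 + 0.0361 + 0.0004 + 0.0025 + 0.0016 + 0.0036 + 0.0169 + 0.0625 = 0.1912
B = 1 / 0.1912 = 5.2301
Bₛ = (B − 1)/(n − 1) = (5.2301 − 1)/(8 − 1) = 4.2301/7 = 0.6043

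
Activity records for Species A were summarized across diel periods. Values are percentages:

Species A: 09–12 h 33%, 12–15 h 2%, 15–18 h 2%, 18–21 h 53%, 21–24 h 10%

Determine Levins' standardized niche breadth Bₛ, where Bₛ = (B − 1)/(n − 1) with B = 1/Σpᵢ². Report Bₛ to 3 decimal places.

Convert percentages to proportions (divide by 100).
Σpᵢ² = 0.33² + 0.02² + 0.02² + 0.53² + 0.10² = 0.1089 + 0.0004 + 0.0004 + 0.2809 + 0.0100 = 0.4006
B = 1 / 0.4006 = 2.49626
Bₛ = (B − 1)/(n − 1) = (2.49626 − 1)/(5 − 1) = 1.49626/4 = 0.37407

0.374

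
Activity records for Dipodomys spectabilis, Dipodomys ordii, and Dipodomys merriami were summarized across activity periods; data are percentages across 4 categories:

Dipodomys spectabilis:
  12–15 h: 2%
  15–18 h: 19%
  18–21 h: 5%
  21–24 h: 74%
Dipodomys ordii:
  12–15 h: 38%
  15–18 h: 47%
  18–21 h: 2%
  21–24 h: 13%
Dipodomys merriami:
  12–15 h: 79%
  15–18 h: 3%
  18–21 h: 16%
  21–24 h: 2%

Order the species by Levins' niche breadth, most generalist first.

Convert percentages to proportions (divide by 100).
Σp_specᵢ² = 0.02² + 0.19² + 0.05² + 0.74² = 0.0004 + 0.0361 + 0.0025 + 0.5476 = 0.5866
B_spec = 1 / 0.5866 = 1.7047
Σp_ordiᵢ² = 0.38² + 0.47² + 0.02² + 0.13² = 0.1444 + 0.2209 + 0.0004 + 0.0169 = 0.3826
B_ordi = 1 / 0.3826 = 2.6137
Σp_merrᵢ² = 0.79² + 0.03² + 0.16² + 0.02² = 0.6241 + 0.0009 + 0.0256 + 0.0004 = 0.6510
B_merr = 1 / 0.6510 = 1.5361
Ranking by B (broadest → narrowest): Dipodomys ordii (2.61) > Dipodomys spectabilis (1.70) > Dipodomys merriami (1.54)

Dipodomys ordii > Dipodomys spectabilis > Dipodomys merriami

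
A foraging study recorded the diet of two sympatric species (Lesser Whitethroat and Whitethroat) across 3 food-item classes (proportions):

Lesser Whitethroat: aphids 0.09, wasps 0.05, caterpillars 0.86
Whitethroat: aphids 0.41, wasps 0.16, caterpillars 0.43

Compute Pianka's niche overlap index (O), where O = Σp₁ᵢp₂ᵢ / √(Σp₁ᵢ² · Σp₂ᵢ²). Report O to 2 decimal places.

Σ p₁ᵢp₂ᵢ = 0.0369 + 0.0080 + 0.3698 = 0.4147
Σp_1ᵢ² = 0.09² + 0.05² + 0.86² = 0.0081 + 0.0025 + 0.7396 = 0.7502
Σp_2ᵢ² = 0.41² + 0.16² + 0.43² = 0.1681 + 0.0256 + 0.1849 = 0.3786
O = 0.4147 / √(0.7502 × 0.3786) = 0.4147 / 0.53294 = 0.7781

0.78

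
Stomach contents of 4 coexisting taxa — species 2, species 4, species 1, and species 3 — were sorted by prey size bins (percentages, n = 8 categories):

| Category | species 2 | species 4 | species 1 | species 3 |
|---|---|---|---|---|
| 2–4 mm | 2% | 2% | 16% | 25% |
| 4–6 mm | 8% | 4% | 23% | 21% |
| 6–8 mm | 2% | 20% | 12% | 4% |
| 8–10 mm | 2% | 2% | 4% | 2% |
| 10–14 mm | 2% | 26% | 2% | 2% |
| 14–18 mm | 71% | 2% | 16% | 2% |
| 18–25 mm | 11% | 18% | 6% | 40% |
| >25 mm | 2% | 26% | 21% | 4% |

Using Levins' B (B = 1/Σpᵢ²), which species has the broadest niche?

Convert percentages to proportions (divide by 100).
Σp_2ᵢ² = 0.02² + 0.08² + 0.02² + 0.02² + 0.02² + 0.71² + 0.11² + 0.02² = 0.0004 + 0.0064 + 0.0004 + 0.0004 + 0.0004 + 0.5041 + 0.0121 + 0.0004 = 0.5246
B_2 = 1 / 0.5246 = 1.9062
Σp_4ᵢ² = 0.02² + 0.04² + 0.20² + 0.02² + 0.26² + 0.02² + 0.18² + 0.26² = 0.0004 + 0.0016 + 0.0400 + 0.0004 + 0.0676 + 0.0004 + 0.0324 + 0.0676 = 0.2104
B_4 = 1 / 0.2104 = 4.7529
Σp_1ᵢ² = 0.16² + 0.23² + 0.12² + 0.04² + 0.02² + 0.16² + 0.06² + 0.21² = 0.0256 + 0.0529 + 0.0144 + 0.0016 + 0.0004 + 0.0256 + 0.0036 + 0.0441 = 0.1682
B_1 = 1 / 0.1682 = 5.9453
Σp_3ᵢ² = 0.25² + 0.21² + 0.04² + 0.02² + 0.02² + 0.02² + 0.40² + 0.04² = 0.0625 + 0.0441 + 0.0016 + 0.0004 + 0.0004 + 0.0004 + 0.1600 + 0.0016 = 0.2710
B_3 = 1 / 0.2710 = 3.6900
Highest B → broadest niche (most generalist): species 1 (B = 5.95).

species 1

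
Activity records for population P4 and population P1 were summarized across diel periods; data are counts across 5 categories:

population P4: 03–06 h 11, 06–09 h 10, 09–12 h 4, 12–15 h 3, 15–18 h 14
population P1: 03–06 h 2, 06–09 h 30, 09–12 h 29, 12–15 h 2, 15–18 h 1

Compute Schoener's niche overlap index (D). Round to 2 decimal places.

0.41

Proportions for population P4 (n=42): 11/42=0.2619, 10/42=0.2381, 4/42=0.0952, 3/42=0.0714, 14/42=0.3333
Proportions for population P1 (n=64): 2/64=0.0313, 30/64=0.4688, 29/64=0.4531, 2/64=0.0313, 1/64=0.0156
Σ|p₁ᵢ − p₂ᵢ| = 0.2306 + 0.2307 + 0.3579 + 0.0401 + 0.3177 = 1.1770
D = 1 − ½ × 1.1770 = 1 − 0.58850 = 0.41150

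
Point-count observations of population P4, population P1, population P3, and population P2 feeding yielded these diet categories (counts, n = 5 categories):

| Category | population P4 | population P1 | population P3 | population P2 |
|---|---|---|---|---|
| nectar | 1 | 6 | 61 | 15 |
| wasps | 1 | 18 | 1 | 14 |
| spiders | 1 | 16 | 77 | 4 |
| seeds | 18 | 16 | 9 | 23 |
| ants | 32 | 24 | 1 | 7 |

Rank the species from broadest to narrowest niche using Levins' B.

population P1 > population P2 > population P3 > population P4

Proportions for population P4 (n=53): 1/53=0.0189, 1/53=0.0189, 1/53=0.0189, 18/53=0.3396, 32/53=0.6038
Proportions for population P1 (n=80): 6/80=0.0750, 18/80=0.2250, 16/80=0.2000, 16/80=0.2000, 24/80=0.3000
Proportions for population P3 (n=149): 61/149=0.4094, 1/149=0.0067, 77/149=0.5168, 9/149=0.0604, 1/149=0.0067
Proportions for population P2 (n=63): 15/63=0.2381, 14/63=0.2222, 4/63=0.0635, 23/63=0.3651, 7/63=0.1111
Σp_P4ᵢ² = 0.0189² + 0.0189² + 0.0189² + 0.3396² + 0.6038² = 0.000357 + 0.000357 + 0.000357 + 0.115328 + 0.364574 = 0.480973
B_P4 = 1 / 0.480973 = 2.0791
Σp_P1ᵢ² = 0.0750² + 0.2250² + 0.2000² + 0.2000² + 0.3000² = 0.005625 + 0.050625 + 0.040000 + 0.040000 + 0.090000 = 0.226250
B_P1 = 1 / 0.226250 = 4.4199
Σp_P3ᵢ² = 0.4094² + 0.0067² + 0.5168² + 0.0604² + 0.0067² = 0.167608 + 0.000045 + 0.267082 + 0.003648 + 0.000045 = 0.438428
B_P3 = 1 / 0.438428 = 2.2809
Σp_P2ᵢ² = 0.2381² + 0.2222² + 0.0635² + 0.3651² + 0.1111² = 0.056692 + 0.049373 + 0.004032 + 0.133298 + 0.012343 = 0.255738
B_P2 = 1 / 0.255738 = 3.9103
Ranking by B (broadest → narrowest): population P1 (4.42) > population P2 (3.91) > population P3 (2.28) > population P4 (2.08)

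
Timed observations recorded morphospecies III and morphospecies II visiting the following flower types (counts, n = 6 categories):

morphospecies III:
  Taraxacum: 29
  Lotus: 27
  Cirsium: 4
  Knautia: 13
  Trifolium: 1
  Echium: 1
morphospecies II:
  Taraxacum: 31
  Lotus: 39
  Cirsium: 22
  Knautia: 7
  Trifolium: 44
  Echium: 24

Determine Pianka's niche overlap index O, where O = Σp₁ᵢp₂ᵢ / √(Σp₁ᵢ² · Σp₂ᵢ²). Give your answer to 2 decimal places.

0.71

Proportions for morphospecies III (n=75): 29/75=0.3867, 27/75=0.3600, 4/75=0.0533, 13/75=0.1733, 1/75=0.0133, 1/75=0.0133
Proportions for morphospecies II (n=167): 31/167=0.1856, 39/167=0.2335, 22/167=0.1317, 7/167=0.0419, 44/167=0.2635, 24/167=0.1437
Σ p₁ᵢp₂ᵢ = 0.071772 + 0.084060 + 0.007020 + 0.007261 + 0.003505 + 0.001911 = 0.175529
Σp_1ᵢ² = 0.3867² + 0.3600² + 0.0533² + 0.1733² + 0.0133² + 0.0133² = 0.149537 + 0.129600 + 0.002841 + 0.030033 + 0.000177 + 0.000177 = 0.312365
Σp_2ᵢ² = 0.1856² + 0.2335² + 0.1317² + 0.0419² + 0.2635² + 0.1437² = 0.034447 + 0.054522 + 0.017345 + 0.001756 + 0.069432 + 0.020650 = 0.198152
O = 0.175529 / √(0.312365 × 0.198152) = 0.175529 / 0.2487886 = 0.7055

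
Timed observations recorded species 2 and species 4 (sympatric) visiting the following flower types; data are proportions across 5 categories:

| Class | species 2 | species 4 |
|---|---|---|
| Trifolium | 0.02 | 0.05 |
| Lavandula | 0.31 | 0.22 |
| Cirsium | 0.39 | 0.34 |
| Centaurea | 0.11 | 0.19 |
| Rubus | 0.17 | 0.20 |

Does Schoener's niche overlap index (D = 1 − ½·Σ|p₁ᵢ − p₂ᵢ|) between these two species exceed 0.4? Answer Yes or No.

Σ|p₁ᵢ − p₂ᵢ| = 0.03 + 0.09 + 0.05 + 0.08 + 0.03 = 0.28
D = 1 − ½ × 0.28 = 1 − 0.140 = 0.8600
D = 0.8600 > 0.4 → Yes.

Yes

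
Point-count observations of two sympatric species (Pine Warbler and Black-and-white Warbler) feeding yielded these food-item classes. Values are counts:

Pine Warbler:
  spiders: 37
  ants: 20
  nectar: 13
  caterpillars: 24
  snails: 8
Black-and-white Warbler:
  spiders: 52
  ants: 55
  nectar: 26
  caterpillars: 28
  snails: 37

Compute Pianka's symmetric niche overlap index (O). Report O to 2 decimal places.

Proportions for Pine Warbler (n=102): 37/102=0.3627, 20/102=0.1961, 13/102=0.1275, 24/102=0.2353, 8/102=0.0784
Proportions for Black-and-white Warbler (n=198): 52/198=0.2626, 55/198=0.2778, 26/198=0.1313, 28/198=0.1414, 37/198=0.1869
Σ p₁ᵢp₂ᵢ = 0.095245 + 0.054477 + 0.016741 + 0.033271 + 0.014653 = 0.214387
Σp_1ᵢ² = 0.3627² + 0.1961² + 0.1275² + 0.2353² + 0.0784² = 0.131551 + 0.038455 + 0.016256 + 0.055366 + 0.006147 = 0.247775
Σp_2ᵢ² = 0.2626² + 0.2778² + 0.1313² + 0.1414² + 0.1869² = 0.068959 + 0.077173 + 0.017240 + 0.019994 + 0.034932 = 0.218298
O = 0.214387 / √(0.247775 × 0.218298) = 0.214387 / 0.2325700 = 0.9218

0.92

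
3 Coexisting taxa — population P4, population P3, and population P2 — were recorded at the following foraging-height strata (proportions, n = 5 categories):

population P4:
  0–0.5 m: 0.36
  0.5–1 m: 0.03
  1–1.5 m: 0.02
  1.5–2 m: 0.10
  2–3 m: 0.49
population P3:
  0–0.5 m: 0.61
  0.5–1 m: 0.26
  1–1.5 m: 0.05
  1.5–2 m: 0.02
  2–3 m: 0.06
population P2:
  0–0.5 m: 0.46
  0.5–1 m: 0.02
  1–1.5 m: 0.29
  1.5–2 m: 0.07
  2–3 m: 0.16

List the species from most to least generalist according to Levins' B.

population P2 > population P4 > population P3

Σp_P4ᵢ² = 0.36² + 0.03² + 0.02² + 0.10² + 0.49² = 0.1296 + 0.0009 + 0.0004 + 0.0100 + 0.2401 = 0.3810
B_P4 = 1 / 0.3810 = 2.6247
Σp_P3ᵢ² = 0.61² + 0.26² + 0.05² + 0.02² + 0.06² = 0.3721 + 0.0676 + 0.0025 + 0.0004 + 0.0036 = 0.4462
B_P3 = 1 / 0.4462 = 2.2411
Σp_P2ᵢ² = 0.46² + 0.02² + 0.29² + 0.07² + 0.16² = 0.2116 + 0.0004 + 0.0841 + 0.0049 + 0.0256 = 0.3266
B_P2 = 1 / 0.3266 = 3.0618
Ranking by B (broadest → narrowest): population P2 (3.06) > population P4 (2.62) > population P3 (2.24)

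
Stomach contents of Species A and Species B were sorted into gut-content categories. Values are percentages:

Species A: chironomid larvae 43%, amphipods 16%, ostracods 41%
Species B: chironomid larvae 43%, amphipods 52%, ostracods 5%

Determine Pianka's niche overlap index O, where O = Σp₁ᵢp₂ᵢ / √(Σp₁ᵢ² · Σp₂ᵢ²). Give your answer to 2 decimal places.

Convert percentages to proportions (divide by 100).
Σ p₁ᵢp₂ᵢ = 0.1849 + 0.0832 + 0.0205 = 0.2886
Σp_1ᵢ² = 0.43² + 0.16² + 0.41² = 0.1849 + 0.0256 + 0.1681 = 0.3786
Σp_2ᵢ² = 0.43² + 0.52² + 0.05² = 0.1849 + 0.2704 + 0.0025 = 0.4578
O = 0.2886 / √(0.3786 × 0.4578) = 0.2886 / 0.41632 = 0.6932

0.69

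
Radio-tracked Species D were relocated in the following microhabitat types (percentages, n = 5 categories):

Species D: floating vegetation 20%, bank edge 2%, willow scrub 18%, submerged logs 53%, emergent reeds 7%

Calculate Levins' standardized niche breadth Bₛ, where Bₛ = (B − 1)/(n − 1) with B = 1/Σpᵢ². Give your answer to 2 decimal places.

0.45

Convert percentages to proportions (divide by 100).
Σpᵢ² = 0.20² + 0.02² + 0.18² + 0.53² + 0.07² = 0.0400 + 0.0004 + 0.0324 + 0.2809 + 0.0049 = 0.3586
B = 1 / 0.3586 = 2.7886
Bₛ = (B − 1)/(n − 1) = (2.7886 − 1)/(5 − 1) = 1.7886/4 = 0.4472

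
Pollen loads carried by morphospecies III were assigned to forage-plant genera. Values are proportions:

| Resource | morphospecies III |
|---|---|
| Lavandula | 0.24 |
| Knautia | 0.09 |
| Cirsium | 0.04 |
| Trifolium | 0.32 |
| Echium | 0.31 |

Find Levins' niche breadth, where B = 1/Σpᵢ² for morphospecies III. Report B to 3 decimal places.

Σpᵢ² = 0.24² + 0.09² + 0.04² + 0.32² + 0.31² = 0.0576 + 0.0081 + 0.0016 + 0.1024 + 0.0961 = 0.2658
B = 1 / 0.2658 = 3.76223

3.762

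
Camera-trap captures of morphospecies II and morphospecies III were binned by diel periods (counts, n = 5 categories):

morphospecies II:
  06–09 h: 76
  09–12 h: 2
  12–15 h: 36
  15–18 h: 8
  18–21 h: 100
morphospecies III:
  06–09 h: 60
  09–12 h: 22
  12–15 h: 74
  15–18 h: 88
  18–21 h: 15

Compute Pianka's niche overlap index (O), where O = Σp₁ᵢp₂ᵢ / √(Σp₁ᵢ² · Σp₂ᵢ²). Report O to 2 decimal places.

0.55

Proportions for morphospecies II (n=222): 76/222=0.3423, 2/222=0.0090, 36/222=0.1622, 8/222=0.0360, 100/222=0.4505
Proportions for morphospecies III (n=259): 60/259=0.2317, 22/259=0.0849, 74/259=0.2857, 88/259=0.3398, 15/259=0.0579
Σ p₁ᵢp₂ᵢ = 0.079311 + 0.000764 + 0.046341 + 0.012233 + 0.026084 = 0.164733
Σp_1ᵢ² = 0.3423² + 0.0090² + 0.1622² + 0.0360² + 0.4505² = 0.117169 + 0.000081 + 0.026309 + 0.001296 + 0.202950 = 0.347805
Σp_2ᵢ² = 0.2317² + 0.0849² + 0.2857² + 0.3398² + 0.0579² = 0.053685 + 0.007208 + 0.081624 + 0.115464 + 0.003352 = 0.261333
O = 0.164733 / √(0.347805 × 0.261333) = 0.164733 / 0.3014845 = 0.5464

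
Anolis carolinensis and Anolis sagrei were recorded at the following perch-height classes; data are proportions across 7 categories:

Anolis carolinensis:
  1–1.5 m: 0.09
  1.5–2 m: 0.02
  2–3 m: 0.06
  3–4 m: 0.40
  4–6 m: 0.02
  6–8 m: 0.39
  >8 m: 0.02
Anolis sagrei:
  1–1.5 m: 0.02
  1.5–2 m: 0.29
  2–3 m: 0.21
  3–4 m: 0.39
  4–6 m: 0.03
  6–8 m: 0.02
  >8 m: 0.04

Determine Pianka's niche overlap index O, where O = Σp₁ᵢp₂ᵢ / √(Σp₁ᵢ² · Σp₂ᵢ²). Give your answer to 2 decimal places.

0.61

Σ p₁ᵢp₂ᵢ = 0.0018 + 0.0058 + 0.0126 + 0.1560 + 0.0006 + 0.0078 + 0.0008 = 0.1854
Σp_1ᵢ² = 0.09² + 0.02² + 0.06² + 0.40² + 0.02² + 0.39² + 0.02² = 0.0081 + 0.0004 + 0.0036 + 0.1600 + 0.0004 + 0.1521 + 0.0004 = 0.3250
Σp_2ᵢ² = 0.02² + 0.29² + 0.21² + 0.39² + 0.03² + 0.02² + 0.04² = 0.0004 + 0.0841 + 0.0441 + 0.1521 + 0.0009 + 0.0004 + 0.0016 = 0.2836
O = 0.1854 / √(0.3250 × 0.2836) = 0.1854 / 0.30360 = 0.6107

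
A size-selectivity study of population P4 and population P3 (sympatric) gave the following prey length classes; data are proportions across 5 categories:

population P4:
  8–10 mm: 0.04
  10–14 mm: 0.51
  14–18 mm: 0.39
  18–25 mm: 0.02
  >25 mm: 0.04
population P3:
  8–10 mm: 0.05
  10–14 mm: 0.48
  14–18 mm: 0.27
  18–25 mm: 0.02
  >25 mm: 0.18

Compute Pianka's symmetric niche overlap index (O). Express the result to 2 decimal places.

Σ p₁ᵢp₂ᵢ = 0.0020 + 0.2448 + 0.1053 + 0.0004 + 0.0072 = 0.3597
Σp_1ᵢ² = 0.04² + 0.51² + 0.39² + 0.02² + 0.04² = 0.0016 + 0.2601 + 0.1521 + 0.0004 + 0.0016 = 0.4158
Σp_2ᵢ² = 0.05² + 0.48² + 0.27² + 0.02² + 0.18² = 0.0025 + 0.2304 + 0.0729 + 0.0004 + 0.0324 = 0.3386
O = 0.3597 / √(0.4158 × 0.3386) = 0.3597 / 0.37522 = 0.9586

0.96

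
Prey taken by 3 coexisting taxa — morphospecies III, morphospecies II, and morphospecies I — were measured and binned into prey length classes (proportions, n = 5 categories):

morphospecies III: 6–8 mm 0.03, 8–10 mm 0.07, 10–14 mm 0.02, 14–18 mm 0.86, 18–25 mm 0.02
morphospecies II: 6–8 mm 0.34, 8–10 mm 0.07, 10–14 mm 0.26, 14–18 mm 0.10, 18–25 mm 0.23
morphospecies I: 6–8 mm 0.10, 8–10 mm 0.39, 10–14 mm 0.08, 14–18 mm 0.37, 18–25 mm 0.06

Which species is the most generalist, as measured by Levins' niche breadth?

morphospecies II

Σp_IIIᵢ² = 0.03² + 0.07² + 0.02² + 0.86² + 0.02² = 0.0009 + 0.0049 + 0.0004 + 0.7396 + 0.0004 = 0.7462
B_III = 1 / 0.7462 = 1.3401
Σp_IIᵢ² = 0.34² + 0.07² + 0.26² + 0.10² + 0.23² = 0.1156 + 0.0049 + 0.0676 + 0.0100 + 0.0529 = 0.2510
B_II = 1 / 0.2510 = 3.9841
Σp_Iᵢ² = 0.10² + 0.39² + 0.08² + 0.37² + 0.06² = 0.0100 + 0.1521 + 0.0064 + 0.1369 + 0.0036 = 0.3090
B_I = 1 / 0.3090 = 3.2362
Highest B → broadest niche (most generalist): morphospecies II (B = 3.98).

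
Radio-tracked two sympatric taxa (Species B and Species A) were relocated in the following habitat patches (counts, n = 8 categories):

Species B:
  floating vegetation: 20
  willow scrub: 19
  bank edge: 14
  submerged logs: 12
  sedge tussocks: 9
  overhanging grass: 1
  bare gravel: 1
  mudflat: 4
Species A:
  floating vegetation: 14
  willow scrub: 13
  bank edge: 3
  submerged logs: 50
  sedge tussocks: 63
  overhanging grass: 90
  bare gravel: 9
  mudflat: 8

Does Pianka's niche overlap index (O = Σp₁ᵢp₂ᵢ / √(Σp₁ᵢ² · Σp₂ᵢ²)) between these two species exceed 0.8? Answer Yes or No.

Proportions for Species B (n=80): 20/80=0.2500, 19/80=0.2375, 14/80=0.1750, 12/80=0.1500, 9/80=0.1125, 1/80=0.0125, 1/80=0.0125, 4/80=0.0500
Proportions for Species A (n=250): 14/250=0.0560, 13/250=0.0520, 3/250=0.0120, 50/250=0.2000, 63/250=0.2520, 90/250=0.3600, 9/250=0.0360, 8/250=0.0320
Σ p₁ᵢp₂ᵢ = 0.014000 + 0.012350 + 0.002100 + 0.030000 + 0.028350 + 0.004500 + 0.000450 + 0.001600 = 0.093350
Σp_1ᵢ² = 0.2500² + 0.2375² + 0.1750² + 0.1500² + 0.1125² + 0.0125² + 0.0125² + 0.0500² = 0.062500 + 0.056406 + 0.030625 + 0.022500 + 0.012656 + 0.000156 + 0.000156 + 0.002500 = 0.187499
Σp_2ᵢ² = 0.0560² + 0.0520² + 0.0120² + 0.2000² + 0.2520² + 0.3600² + 0.0360² + 0.0320² = 0.003136 + 0.002704 + 0.000144 + 0.040000 + 0.063504 + 0.129600 + 0.001296 + 0.001024 = 0.241408
O = 0.093350 / √(0.187499 × 0.241408) = 0.093350 / 0.2127528 = 0.4388
O = 0.4388 < 0.8 → No.

No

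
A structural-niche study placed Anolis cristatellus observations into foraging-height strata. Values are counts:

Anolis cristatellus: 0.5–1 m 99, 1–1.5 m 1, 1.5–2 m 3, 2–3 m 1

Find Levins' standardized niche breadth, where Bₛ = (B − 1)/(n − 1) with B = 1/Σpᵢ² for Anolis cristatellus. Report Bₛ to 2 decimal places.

0.03

Proportions for Anolis cristatellus (n=104): 99/104=0.9519, 1/104=0.0096, 3/104=0.0288, 1/104=0.0096
Σpᵢ² = 0.9519² + 0.0096² + 0.0288² + 0.0096² = 0.906114 + 0.000092 + 0.000829 + 0.000092 = 0.907127
B = 1 / 0.907127 = 1.1024
Bₛ = (B − 1)/(n − 1) = (1.1024 − 1)/(4 − 1) = 0.1024/3 = 0.0341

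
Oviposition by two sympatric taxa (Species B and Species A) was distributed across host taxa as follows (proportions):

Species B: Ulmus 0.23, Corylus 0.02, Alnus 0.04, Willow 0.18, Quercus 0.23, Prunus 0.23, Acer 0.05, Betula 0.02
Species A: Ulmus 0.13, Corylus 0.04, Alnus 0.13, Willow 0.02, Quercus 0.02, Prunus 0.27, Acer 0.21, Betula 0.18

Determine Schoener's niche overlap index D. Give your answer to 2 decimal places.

0.53

Σ|p₁ᵢ − p₂ᵢ| = 0.10 + 0.02 + 0.09 + 0.16 + 0.21 + 0.04 + 0.16 + 0.16 = 0.94
D = 1 − ½ × 0.94 = 1 − 0.470 = 0.5300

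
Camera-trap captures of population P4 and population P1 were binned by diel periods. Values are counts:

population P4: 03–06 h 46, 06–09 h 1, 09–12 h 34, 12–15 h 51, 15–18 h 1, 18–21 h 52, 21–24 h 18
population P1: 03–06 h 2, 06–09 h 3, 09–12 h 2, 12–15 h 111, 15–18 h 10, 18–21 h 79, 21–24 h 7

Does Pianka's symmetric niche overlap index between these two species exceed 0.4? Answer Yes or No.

Proportions for population P4 (n=203): 46/203=0.2266, 1/203=0.0049, 34/203=0.1675, 51/203=0.2512, 1/203=0.0049, 52/203=0.2562, 18/203=0.0887
Proportions for population P1 (n=214): 2/214=0.0093, 3/214=0.0140, 2/214=0.0093, 111/214=0.5187, 10/214=0.0467, 79/214=0.3692, 7/214=0.0327
Σ p₁ᵢp₂ᵢ = 0.002107 + 0.000069 + 0.001558 + 0.130297 + 0.000229 + 0.094589 + 0.002900 = 0.231749
Σp_1ᵢ² = 0.2266² + 0.0049² + 0.1675² + 0.2512² + 0.0049² + 0.2562² + 0.0887² = 0.051348 + 0.000024 + 0.028056 + 0.063101 + 0.000024 + 0.065638 + 0.007868 = 0.216059
Σp_2ᵢ² = 0.0093² + 0.0140² + 0.0093² + 0.5187² + 0.0467² + 0.3692² + 0.0327² = 0.000086 + 0.000196 + 0.000086 + 0.269050 + 0.002181 + 0.136309 + 0.001069 = 0.408977
O = 0.231749 / √(0.216059 × 0.408977) = 0.231749 / 0.2972594 = 0.7796
O = 0.7796 > 0.4 → Yes.

Yes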